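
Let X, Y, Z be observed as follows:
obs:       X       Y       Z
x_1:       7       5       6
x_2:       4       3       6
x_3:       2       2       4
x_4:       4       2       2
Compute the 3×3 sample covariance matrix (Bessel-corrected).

Step 1 — column means:
  mean(X) = (7 + 4 + 2 + 4) / 4 = 17/4 = 4.25
  mean(Y) = (5 + 3 + 2 + 2) / 4 = 12/4 = 3
  mean(Z) = (6 + 6 + 4 + 2) / 4 = 18/4 = 4.5

Step 2 — sample covariance S[i,j] = (1/(n-1)) · Σ_k (x_{k,i} - mean_i) · (x_{k,j} - mean_j), with n-1 = 3.
  S[X,X] = ((2.75)·(2.75) + (-0.25)·(-0.25) + (-2.25)·(-2.25) + (-0.25)·(-0.25)) / 3 = 12.75/3 = 4.25
  S[X,Y] = ((2.75)·(2) + (-0.25)·(0) + (-2.25)·(-1) + (-0.25)·(-1)) / 3 = 8/3 = 2.6667
  S[X,Z] = ((2.75)·(1.5) + (-0.25)·(1.5) + (-2.25)·(-0.5) + (-0.25)·(-2.5)) / 3 = 5.5/3 = 1.8333
  S[Y,Y] = ((2)·(2) + (0)·(0) + (-1)·(-1) + (-1)·(-1)) / 3 = 6/3 = 2
  S[Y,Z] = ((2)·(1.5) + (0)·(1.5) + (-1)·(-0.5) + (-1)·(-2.5)) / 3 = 6/3 = 2
  S[Z,Z] = ((1.5)·(1.5) + (1.5)·(1.5) + (-0.5)·(-0.5) + (-2.5)·(-2.5)) / 3 = 11/3 = 3.6667

S is symmetric (S[j,i] = S[i,j]). Assembling:

S = [[4.25, 2.6667, 1.8333],
 [2.6667, 2, 2],
 [1.8333, 2, 3.6667]]


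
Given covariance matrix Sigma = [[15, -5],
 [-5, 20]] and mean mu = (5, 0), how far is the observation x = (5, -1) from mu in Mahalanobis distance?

Step 1 — centre the observation: (x - mu) = (0, -1).

Step 2 — invert Sigma. det(Sigma) = 15·20 - (-5)² = 275.
  Sigma^{-1} = (1/det) · [[d, -b], [-b, a]] = [[0.0727, 0.0182],
 [0.0182, 0.0545]].

Step 3 — form the quadratic (x - mu)^T · Sigma^{-1} · (x - mu):
  Sigma^{-1} · (x - mu) = (-0.0182, -0.0545).
  (x - mu)^T · [Sigma^{-1} · (x - mu)] = (0)·(-0.0182) + (-1)·(-0.0545) = 0.0545.

Step 4 — take square root: d = √(0.0545) ≈ 0.2335.

d(x, mu) = √(0.0545) ≈ 0.2335


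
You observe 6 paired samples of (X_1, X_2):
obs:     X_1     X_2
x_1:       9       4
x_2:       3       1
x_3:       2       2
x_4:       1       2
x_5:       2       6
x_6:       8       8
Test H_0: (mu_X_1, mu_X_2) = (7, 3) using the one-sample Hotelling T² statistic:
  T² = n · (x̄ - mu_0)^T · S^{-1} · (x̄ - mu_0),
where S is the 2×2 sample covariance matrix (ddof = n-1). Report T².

Step 1 — sample mean vector:
  mean(X_1) = (9 + 3 + 2 + 1 + 2 + 8) / 6 = 25/6 = 4.1667
  mean(X_2) = (4 + 1 + 2 + 2 + 6 + 8) / 6 = 23/6 = 3.8333
  x̄ = (4.1667, 3.8333),  deviation x̄ - mu_0 = (4.1667, 3.8333) - (7, 3) = (-2.8333, 0.8333).

Step 2 — sample covariance matrix, S[i,j] = (1/(n-1)) · Σ_k (x_{k,i} - mean_i) · (x_{k,j} - mean_j), divisor n-1 = 5:
  S[X_1,X_1] = ((4.8333)·(4.8333) + (-1.1667)·(-1.1667) + (-2.1667)·(-2.1667) + (-3.1667)·(-3.1667) + (-2.1667)·(-2.1667) + (3.8333)·(3.8333)) / 5 = 58.8333/5 = 11.7667
  S[X_1,X_2] = ((4.8333)·(0.1667) + (-1.1667)·(-2.8333) + (-2.1667)·(-1.8333) + (-3.1667)·(-1.8333) + (-2.1667)·(2.1667) + (3.8333)·(4.1667)) / 5 = 25.1667/5 = 5.0333
  S[X_2,X_2] = ((0.1667)·(0.1667) + (-2.8333)·(-2.8333) + (-1.8333)·(-1.8333) + (-1.8333)·(-1.8333) + (2.1667)·(2.1667) + (4.1667)·(4.1667)) / 5 = 36.8333/5 = 7.3667
  S = [[11.7667, 5.0333],
 [5.0333, 7.3667]].

Step 3 — invert S. det(S) = 11.7667·7.3667 - (5.0333)² = 61.3467.
  S^{-1} = (1/det) · [[d, -b], [-b, a]] = [[0.1201, -0.082],
 [-0.082, 0.1918]].

Step 4 — quadratic form (x̄ - mu_0)^T · S^{-1} · (x̄ - mu_0):
  S^{-1} · (x̄ - mu_0) = (-0.4086, 0.3923),
  (x̄ - mu_0)^T · [...] = (-2.8333)·(-0.4086) + (0.8333)·(0.3923) = 1.4846.

Step 5 — scale by n: T² = 6 · 1.4846 = 8.9078.

T² ≈ 8.9078


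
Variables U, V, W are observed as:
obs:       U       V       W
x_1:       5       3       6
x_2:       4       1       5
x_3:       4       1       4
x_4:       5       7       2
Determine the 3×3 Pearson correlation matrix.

Step 1 — column means:
  mean(U) = (5 + 4 + 4 + 5) / 4 = 18/4 = 4.5
  mean(V) = (3 + 1 + 1 + 7) / 4 = 12/4 = 3
  mean(W) = (6 + 5 + 4 + 2) / 4 = 17/4 = 4.25

Step 2 — sample variances and covariances s[i,j] = (1/(n-1)) · Σ_k (x_{k,i} - mean_i) · (x_{k,j} - mean_j), with n-1 = 3:
  s[U,U] = ((0.5)·(0.5) + (-0.5)·(-0.5) + (-0.5)·(-0.5) + (0.5)·(0.5)) / 3 = 1/3 = 0.3333
  s[U,V] = ((0.5)·(0) + (-0.5)·(-2) + (-0.5)·(-2) + (0.5)·(4)) / 3 = 4/3 = 1.3333
  s[U,W] = ((0.5)·(1.75) + (-0.5)·(0.75) + (-0.5)·(-0.25) + (0.5)·(-2.25)) / 3 = -0.5/3 = -0.1667
  s[V,V] = ((0)·(0) + (-2)·(-2) + (-2)·(-2) + (4)·(4)) / 3 = 24/3 = 8
  s[V,W] = ((0)·(1.75) + (-2)·(0.75) + (-2)·(-0.25) + (4)·(-2.25)) / 3 = -10/3 = -3.3333
  s[W,W] = ((1.75)·(1.75) + (0.75)·(0.75) + (-0.25)·(-0.25) + (-2.25)·(-2.25)) / 3 = 8.75/3 = 2.9167
  Sample standard deviations s_i = √(s[i,i]):
  s(U) = √(0.3333) = 0.5774
  s(V) = √(8) = 2.8284
  s(W) = √(2.9167) = 1.7078

Step 3 — r_{ij} = s_{ij} / (s_i · s_j):
  r[U,U] = 1 (diagonal).
  r[U,V] = 1.3333 / (0.5774 · 2.8284) = 1.3333 / 1.633 = 0.8165
  r[U,W] = -0.1667 / (0.5774 · 1.7078) = -0.1667 / 0.986 = -0.169
  r[V,V] = 1 (diagonal).
  r[V,W] = -3.3333 / (2.8284 · 1.7078) = -3.3333 / 4.8305 = -0.6901
  r[W,W] = 1 (diagonal).

R is symmetric with unit diagonal. Assembling:

R = [[1, 0.8165, -0.169],
 [0.8165, 1, -0.6901],
 [-0.169, -0.6901, 1]]


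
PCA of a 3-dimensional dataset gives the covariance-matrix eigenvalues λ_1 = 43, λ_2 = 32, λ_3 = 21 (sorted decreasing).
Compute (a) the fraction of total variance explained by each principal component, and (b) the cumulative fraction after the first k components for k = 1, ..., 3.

Step 1 — total variance = trace(Sigma) = Σ λ_i = 43 + 32 + 21 = 96.

Step 2 — fraction explained by component i = λ_i / Σ λ:
  PC1: 43/96 = 0.4479
  PC2: 32/96 = 0.3333
  PC3: 21/96 = 0.2188

Step 3 — cumulative fraction after k components = (λ_1 + ... + λ_k) / Σ λ:
  k = 1: 43/96 = 0.4479
  k = 2: (43 + 32)/96 = 75/96 = 0.7812
  k = 3: (43 + 32 + 21)/96 = 96/96 = 1

Summary (fraction, with percent):

explained: PC1 0.4479 (44.79%), PC2 0.3333 (33.33%), PC3 0.2188 (21.88%);  cumulative: 0.4479, 0.7812, 1


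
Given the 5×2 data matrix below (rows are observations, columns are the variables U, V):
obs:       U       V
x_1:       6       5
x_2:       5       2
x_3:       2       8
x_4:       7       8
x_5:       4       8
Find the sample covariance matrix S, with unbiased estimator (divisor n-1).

Step 1 — column means:
  mean(U) = (6 + 5 + 2 + 7 + 4) / 5 = 24/5 = 4.8
  mean(V) = (5 + 2 + 8 + 8 + 8) / 5 = 31/5 = 6.2

Step 2 — sample covariance S[i,j] = (1/(n-1)) · Σ_k (x_{k,i} - mean_i) · (x_{k,j} - mean_j), with n-1 = 4.
  S[U,U] = ((1.2)·(1.2) + (0.2)·(0.2) + (-2.8)·(-2.8) + (2.2)·(2.2) + (-0.8)·(-0.8)) / 4 = 14.8/4 = 3.7
  S[U,V] = ((1.2)·(-1.2) + (0.2)·(-4.2) + (-2.8)·(1.8) + (2.2)·(1.8) + (-0.8)·(1.8)) / 4 = -4.8/4 = -1.2
  S[V,V] = ((-1.2)·(-1.2) + (-4.2)·(-4.2) + (1.8)·(1.8) + (1.8)·(1.8) + (1.8)·(1.8)) / 4 = 28.8/4 = 7.2

S is symmetric (S[j,i] = S[i,j]). Assembling:

S = [[3.7, -1.2],
 [-1.2, 7.2]]


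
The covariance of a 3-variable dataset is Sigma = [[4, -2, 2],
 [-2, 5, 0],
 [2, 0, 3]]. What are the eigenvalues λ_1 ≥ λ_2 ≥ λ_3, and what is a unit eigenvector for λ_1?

Step 1 — characteristic polynomial p(λ) = det(λI - Sigma) = λ³ - tr·λ² + c_1·λ - det, where tr = trace, c_1 = sum of the principal 2×2 minors, det = det(Sigma):
  tr = 4 + 5 + 3 = 12,
  c_1 = (4·5 - (-2)²) + (4·3 - (2)²) + (5·3 - (0)²) = 16 + 8 + 15 = 39,
  det = 4·(5·3 - (0)²) - (-2)·((-2)·3 - (0)·(2)) + (2)·((-2)·(0) - 5·(2)) = 4·(15) - (-2)·(-6) + (2)·(-10) = 28.
  So p(λ) = λ³ - 12λ² + 39λ - 28.
Step 2 — look for an integer root (rational root theorem: any rational root is an integer divisor of 28). Testing λ = 1:
  p(1) = 1 - 12 + 39 - 28 = 0  ✓
  Dividing out (λ - 1): p(λ) = (λ - 1)(λ² - 11λ + 28).
Step 3 — remaining eigenvalues from the quadratic λ² - 11λ + 28 = 0:
  Δ = 11² - 4·28 = 121 - 112 = 9,  λ = (11 ± √9)/2 = (11 ± 3)/2 = 7 or 4.
  Sorted: λ_1 = 7,  λ_2 = 4,  λ_3 = 1  (check: sum = 12 = tr ✓).

Step 4 — unit eigenvector for λ_1 = 7: v spans the null space of (Sigma - λ_1 I), whose rows are
  r_1 = (-3, -2, 2),  r_2 = (-2, -2, 0),  r_3 = (2, 0, -4).
  v is orthogonal to every row, so take v ∝ r_1 × r_2 = ((-2)·(0) - (2)·(-2), (2)·(-2) - (-3)·(0), (-3)·(-2) - (-2)·(-2)) = (4, -4, 2).
  Rescale (divide by 2): u = (2, -2, 1).
  ||u|| = √((2)² + (-2)² + (1)²) = √(9) = 3,  v_1 = u/||u|| ≈ (0.6667, -0.6667, 0.3333) (||v_1|| = 1).

λ_1 = 7,  λ_2 = 4,  λ_3 = 1;  v_1 ≈ (0.6667, -0.6667, 0.3333)


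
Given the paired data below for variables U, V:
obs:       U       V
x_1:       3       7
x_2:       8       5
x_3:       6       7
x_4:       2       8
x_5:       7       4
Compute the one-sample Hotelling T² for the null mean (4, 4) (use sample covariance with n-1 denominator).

Step 1 — sample mean vector:
  mean(U) = (3 + 8 + 6 + 2 + 7) / 5 = 26/5 = 5.2
  mean(V) = (7 + 5 + 7 + 8 + 4) / 5 = 31/5 = 6.2
  x̄ = (5.2, 6.2),  deviation x̄ - mu_0 = (5.2, 6.2) - (4, 4) = (1.2, 2.2).

Step 2 — sample covariance matrix, S[i,j] = (1/(n-1)) · Σ_k (x_{k,i} - mean_i) · (x_{k,j} - mean_j), divisor n-1 = 4:
  S[U,U] = ((-2.2)·(-2.2) + (2.8)·(2.8) + (0.8)·(0.8) + (-3.2)·(-3.2) + (1.8)·(1.8)) / 4 = 26.8/4 = 6.7
  S[U,V] = ((-2.2)·(0.8) + (2.8)·(-1.2) + (0.8)·(0.8) + (-3.2)·(1.8) + (1.8)·(-2.2)) / 4 = -14.2/4 = -3.55
  S[V,V] = ((0.8)·(0.8) + (-1.2)·(-1.2) + (0.8)·(0.8) + (1.8)·(1.8) + (-2.2)·(-2.2)) / 4 = 10.8/4 = 2.7
  S = [[6.7, -3.55],
 [-3.55, 2.7]].

Step 3 — invert S. det(S) = 6.7·2.7 - (-3.55)² = 5.4875.
  S^{-1} = (1/det) · [[d, -b], [-b, a]] = [[0.492, 0.6469],
 [0.6469, 1.221]].

Step 4 — quadratic form (x̄ - mu_0)^T · S^{-1} · (x̄ - mu_0):
  S^{-1} · (x̄ - mu_0) = (2.0137, 3.4624),
  (x̄ - mu_0)^T · [...] = (1.2)·(2.0137) + (2.2)·(3.4624) = 10.0337.

Step 5 — scale by n: T² = 5 · 10.0337 = 50.1686.

T² ≈ 50.1686


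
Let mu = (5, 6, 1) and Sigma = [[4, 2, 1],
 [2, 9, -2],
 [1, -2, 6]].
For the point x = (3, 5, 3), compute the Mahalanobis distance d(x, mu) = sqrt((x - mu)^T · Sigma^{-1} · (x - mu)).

Step 1 — centre the observation: (x - mu) = (-2, -1, 2).

Step 2 — invert Sigma (cofactor / det for 3×3, or solve directly):
  Sigma^{-1} = [[0.3145, -0.0881, -0.0818],
 [-0.0881, 0.1447, 0.0629],
 [-0.0818, 0.0629, 0.2013]].

Step 3 — form the quadratic (x - mu)^T · Sigma^{-1} · (x - mu):
  Sigma^{-1} · (x - mu) = (-0.7044, 0.1572, 0.5031).
  (x - mu)^T · [Sigma^{-1} · (x - mu)] = (-2)·(-0.7044) + (-1)·(0.1572) + (2)·(0.5031) = 2.2579.

Step 4 — take square root: d = √(2.2579) ≈ 1.5026.

d(x, mu) = √(2.2579) ≈ 1.5026


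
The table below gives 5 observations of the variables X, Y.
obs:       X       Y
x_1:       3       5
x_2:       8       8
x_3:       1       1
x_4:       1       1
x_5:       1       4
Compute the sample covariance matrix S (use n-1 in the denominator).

Step 1 — column means:
  mean(X) = (3 + 8 + 1 + 1 + 1) / 5 = 14/5 = 2.8
  mean(Y) = (5 + 8 + 1 + 1 + 4) / 5 = 19/5 = 3.8

Step 2 — sample covariance S[i,j] = (1/(n-1)) · Σ_k (x_{k,i} - mean_i) · (x_{k,j} - mean_j), with n-1 = 4.
  S[X,X] = ((0.2)·(0.2) + (5.2)·(5.2) + (-1.8)·(-1.8) + (-1.8)·(-1.8) + (-1.8)·(-1.8)) / 4 = 36.8/4 = 9.2
  S[X,Y] = ((0.2)·(1.2) + (5.2)·(4.2) + (-1.8)·(-2.8) + (-1.8)·(-2.8) + (-1.8)·(0.2)) / 4 = 31.8/4 = 7.95
  S[Y,Y] = ((1.2)·(1.2) + (4.2)·(4.2) + (-2.8)·(-2.8) + (-2.8)·(-2.8) + (0.2)·(0.2)) / 4 = 34.8/4 = 8.7

S is symmetric (S[j,i] = S[i,j]). Assembling:

S = [[9.2, 7.95],
 [7.95, 8.7]]


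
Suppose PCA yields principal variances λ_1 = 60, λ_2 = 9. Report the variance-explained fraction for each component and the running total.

Step 1 — total variance = trace(Sigma) = Σ λ_i = 60 + 9 = 69.

Step 2 — fraction explained by component i = λ_i / Σ λ:
  PC1: 60/69 = 0.8696
  PC2: 9/69 = 0.1304

Step 3 — cumulative fraction after k components = (λ_1 + ... + λ_k) / Σ λ:
  k = 1: 60/69 = 0.8696
  k = 2: (60 + 9)/69 = 69/69 = 1

Summary (fraction, with percent):

explained: PC1 0.8696 (86.96%), PC2 0.1304 (13.04%);  cumulative: 0.8696, 1


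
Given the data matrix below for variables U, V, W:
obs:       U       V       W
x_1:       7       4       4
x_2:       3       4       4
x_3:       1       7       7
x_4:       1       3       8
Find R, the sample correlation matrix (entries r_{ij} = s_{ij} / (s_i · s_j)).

Step 1 — column means:
  mean(U) = (7 + 3 + 1 + 1) / 4 = 12/4 = 3
  mean(V) = (4 + 4 + 7 + 3) / 4 = 18/4 = 4.5
  mean(W) = (4 + 4 + 7 + 8) / 4 = 23/4 = 5.75

Step 2 — sample variances and covariances s[i,j] = (1/(n-1)) · Σ_k (x_{k,i} - mean_i) · (x_{k,j} - mean_j), with n-1 = 3:
  s[U,U] = ((4)·(4) + (0)·(0) + (-2)·(-2) + (-2)·(-2)) / 3 = 24/3 = 8
  s[U,V] = ((4)·(-0.5) + (0)·(-0.5) + (-2)·(2.5) + (-2)·(-1.5)) / 3 = -4/3 = -1.3333
  s[U,W] = ((4)·(-1.75) + (0)·(-1.75) + (-2)·(1.25) + (-2)·(2.25)) / 3 = -14/3 = -4.6667
  s[V,V] = ((-0.5)·(-0.5) + (-0.5)·(-0.5) + (2.5)·(2.5) + (-1.5)·(-1.5)) / 3 = 9/3 = 3
  s[V,W] = ((-0.5)·(-1.75) + (-0.5)·(-1.75) + (2.5)·(1.25) + (-1.5)·(2.25)) / 3 = 1.5/3 = 0.5
  s[W,W] = ((-1.75)·(-1.75) + (-1.75)·(-1.75) + (1.25)·(1.25) + (2.25)·(2.25)) / 3 = 12.75/3 = 4.25
  Sample standard deviations s_i = √(s[i,i]):
  s(U) = √(8) = 2.8284
  s(V) = √(3) = 1.7321
  s(W) = √(4.25) = 2.0616

Step 3 — r_{ij} = s_{ij} / (s_i · s_j):
  r[U,U] = 1 (diagonal).
  r[U,V] = -1.3333 / (2.8284 · 1.7321) = -1.3333 / 4.899 = -0.2722
  r[U,W] = -4.6667 / (2.8284 · 2.0616) = -4.6667 / 5.831 = -0.8003
  r[V,V] = 1 (diagonal).
  r[V,W] = 0.5 / (1.7321 · 2.0616) = 0.5 / 3.5707 = 0.14
  r[W,W] = 1 (diagonal).

R is symmetric with unit diagonal. Assembling:

R = [[1, -0.2722, -0.8003],
 [-0.2722, 1, 0.14],
 [-0.8003, 0.14, 1]]


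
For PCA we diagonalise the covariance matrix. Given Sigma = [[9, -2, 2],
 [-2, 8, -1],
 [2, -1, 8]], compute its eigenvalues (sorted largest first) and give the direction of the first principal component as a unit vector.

Step 1 — characteristic polynomial p(λ) = det(λI - Sigma) = λ³ - tr·λ² + c_1·λ - det, where tr = trace, c_1 = sum of the principal 2×2 minors, det = det(Sigma):
  tr = 9 + 8 + 8 = 25,
  c_1 = (9·8 - (-2)²) + (9·8 - (2)²) + (8·8 - (-1)²) = 68 + 68 + 63 = 199,
  det = 9·(8·8 - (-1)²) - (-2)·((-2)·8 - (-1)·(2)) + (2)·((-2)·(-1) - 8·(2)) = 9·(63) - (-2)·(-14) + (2)·(-14) = 511.
  So p(λ) = λ³ - 25λ² + 199λ - 511.
Step 2 — look for an integer root (rational root theorem: any rational root is an integer divisor of 511). Testing λ = 7:
  p(7) = 343 - 1225 + 1393 - 511 = 0  ✓
  Dividing out (λ - 7): p(λ) = (λ - 7)(λ² - 18λ + 73).
Step 3 — remaining eigenvalues from the quadratic λ² - 18λ + 73 = 0:
  Δ = 18² - 4·73 = 324 - 292 = 32,  λ = (18 ± √32)/2 = (18 ± 5.6569)/2 ≈ 11.8284 or 6.1716.
  Sorted: λ_1 = 11.8284,  λ_2 = 7,  λ_3 = 6.1716  (check: sum = 25 = tr ✓).

Step 4 — unit eigenvector for λ_1 ≈ 11.8284: v spans the null space of (Sigma - λ_1 I), whose rows are
  r_1 = (-2.8284, -2, 2),  r_2 = (-2, -3.8284, -1),  r_3 = (2, -1, -3.8284).
  v is orthogonal to every row, so take v ∝ r_1 × r_2 = ((-2)·(-1) - (2)·(-3.8284), (2)·(-2) - (-2.8284)·(-1), (-2.8284)·(-3.8284) - (-2)·(-2)) ≈ (9.6569, -6.8284, 6.8284).
  Let u = (9.6569, -6.8284, 6.8284).
  ||u|| = √((9.6569)² + (-6.8284)² + (6.8284)²) = √(186.5097) ≈ 13.6569,  v_1 = u/||u|| ≈ (0.7071, -0.5, 0.5) (||v_1|| = 1).

λ_1 = 11.8284,  λ_2 = 7,  λ_3 = 6.1716;  v_1 ≈ (0.7071, -0.5, 0.5)


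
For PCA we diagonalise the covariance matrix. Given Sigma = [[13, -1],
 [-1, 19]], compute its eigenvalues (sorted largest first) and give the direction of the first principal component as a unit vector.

Step 1 — characteristic polynomial of 2×2 Sigma:
  det(Sigma - λI) = λ² - trace · λ + det = 0.
  trace = 13 + 19 = 32, det = 13·19 - (-1)² = 246.
Step 2 — discriminant:
  Δ = trace² - 4·det = 1024 - 984 = 40.
Step 3 — eigenvalues:
  λ = (trace ± √Δ)/2 = (32 ± 6.3246)/2,
  λ_1 = 19.1623,  λ_2 = 12.8377.

Step 4 — unit eigenvector for λ_1: solve (Sigma - λ_1 I)v = 0. First row:
  (13 - 19.1623)·v_x + (-1)·v_y = 0, i.e. (-6.1623)·v_x + (-1)·v_y = 0,
  so v ∝ (b, λ_1 - a) = (-1, 6.1623); multiply by -1 so the first entry is positive: u = (1, -6.1623).
  ||u|| = √((1)² + (-6.1623)²) = √(38.9737) ≈ 6.2429,
  v_1 = u/||u|| ≈ (0.1602, -0.9871) (||v_1|| = 1).

λ_1 = 19.1623,  λ_2 = 12.8377;  v_1 ≈ (0.1602, -0.9871)


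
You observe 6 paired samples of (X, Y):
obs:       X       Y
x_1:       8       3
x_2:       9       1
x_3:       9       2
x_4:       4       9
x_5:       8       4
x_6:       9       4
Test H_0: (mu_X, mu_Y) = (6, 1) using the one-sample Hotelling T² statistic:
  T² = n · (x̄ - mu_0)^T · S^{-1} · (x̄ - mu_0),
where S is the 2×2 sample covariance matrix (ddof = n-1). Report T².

Step 1 — sample mean vector:
  mean(X) = (8 + 9 + 9 + 4 + 8 + 9) / 6 = 47/6 = 7.8333
  mean(Y) = (3 + 1 + 2 + 9 + 4 + 4) / 6 = 23/6 = 3.8333
  x̄ = (7.8333, 3.8333),  deviation x̄ - mu_0 = (7.8333, 3.8333) - (6, 1) = (1.8333, 2.8333).

Step 2 — sample covariance matrix, S[i,j] = (1/(n-1)) · Σ_k (x_{k,i} - mean_i) · (x_{k,j} - mean_j), divisor n-1 = 5:
  S[X,X] = ((0.1667)·(0.1667) + (1.1667)·(1.1667) + (1.1667)·(1.1667) + (-3.8333)·(-3.8333) + (0.1667)·(0.1667) + (1.1667)·(1.1667)) / 5 = 18.8333/5 = 3.7667
  S[X,Y] = ((0.1667)·(-0.8333) + (1.1667)·(-2.8333) + (1.1667)·(-1.8333) + (-3.8333)·(5.1667) + (0.1667)·(0.1667) + (1.1667)·(0.1667)) / 5 = -25.1667/5 = -5.0333
  S[Y,Y] = ((-0.8333)·(-0.8333) + (-2.8333)·(-2.8333) + (-1.8333)·(-1.8333) + (5.1667)·(5.1667) + (0.1667)·(0.1667) + (0.1667)·(0.1667)) / 5 = 38.8333/5 = 7.7667
  S = [[3.7667, -5.0333],
 [-5.0333, 7.7667]].

Step 3 — invert S. det(S) = 3.7667·7.7667 - (-5.0333)² = 3.92.
  S^{-1} = (1/det) · [[d, -b], [-b, a]] = [[1.9813, 1.284],
 [1.284, 0.9609]].

Step 4 — quadratic form (x̄ - mu_0)^T · S^{-1} · (x̄ - mu_0):
  S^{-1} · (x̄ - mu_0) = (7.2704, 5.0765),
  (x̄ - mu_0)^T · [...] = (1.8333)·(7.2704) + (2.8333)·(5.0765) = 27.7126.

Step 5 — scale by n: T² = 6 · 27.7126 = 166.2755.

T² ≈ 166.2755


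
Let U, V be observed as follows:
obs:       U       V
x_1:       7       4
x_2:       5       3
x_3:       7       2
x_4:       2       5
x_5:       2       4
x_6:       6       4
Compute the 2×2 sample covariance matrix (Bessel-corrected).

Step 1 — column means:
  mean(U) = (7 + 5 + 7 + 2 + 2 + 6) / 6 = 29/6 = 4.8333
  mean(V) = (4 + 3 + 2 + 5 + 4 + 4) / 6 = 22/6 = 3.6667

Step 2 — sample covariance S[i,j] = (1/(n-1)) · Σ_k (x_{k,i} - mean_i) · (x_{k,j} - mean_j), with n-1 = 5.
  S[U,U] = ((2.1667)·(2.1667) + (0.1667)·(0.1667) + (2.1667)·(2.1667) + (-2.8333)·(-2.8333) + (-2.8333)·(-2.8333) + (1.1667)·(1.1667)) / 5 = 26.8333/5 = 5.3667
  S[U,V] = ((2.1667)·(0.3333) + (0.1667)·(-0.6667) + (2.1667)·(-1.6667) + (-2.8333)·(1.3333) + (-2.8333)·(0.3333) + (1.1667)·(0.3333)) / 5 = -7.3333/5 = -1.4667
  S[V,V] = ((0.3333)·(0.3333) + (-0.6667)·(-0.6667) + (-1.6667)·(-1.6667) + (1.3333)·(1.3333) + (0.3333)·(0.3333) + (0.3333)·(0.3333)) / 5 = 5.3333/5 = 1.0667

S is symmetric (S[j,i] = S[i,j]). Assembling:

S = [[5.3667, -1.4667],
 [-1.4667, 1.0667]]


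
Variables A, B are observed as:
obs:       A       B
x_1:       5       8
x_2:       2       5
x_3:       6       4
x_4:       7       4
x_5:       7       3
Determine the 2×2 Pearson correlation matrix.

Step 1 — column means:
  mean(A) = (5 + 2 + 6 + 7 + 7) / 5 = 27/5 = 5.4
  mean(B) = (8 + 5 + 4 + 4 + 3) / 5 = 24/5 = 4.8

Step 2 — sample variances and covariances s[i,j] = (1/(n-1)) · Σ_k (x_{k,i} - mean_i) · (x_{k,j} - mean_j), with n-1 = 4:
  s[A,A] = ((-0.4)·(-0.4) + (-3.4)·(-3.4) + (0.6)·(0.6) + (1.6)·(1.6) + (1.6)·(1.6)) / 4 = 17.2/4 = 4.3
  s[A,B] = ((-0.4)·(3.2) + (-3.4)·(0.2) + (0.6)·(-0.8) + (1.6)·(-0.8) + (1.6)·(-1.8)) / 4 = -6.6/4 = -1.65
  s[B,B] = ((3.2)·(3.2) + (0.2)·(0.2) + (-0.8)·(-0.8) + (-0.8)·(-0.8) + (-1.8)·(-1.8)) / 4 = 14.8/4 = 3.7
  Sample standard deviations s_i = √(s[i,i]):
  s(A) = √(4.3) = 2.0736
  s(B) = √(3.7) = 1.9235

Step 3 — r_{ij} = s_{ij} / (s_i · s_j):
  r[A,A] = 1 (diagonal).
  r[A,B] = -1.65 / (2.0736 · 1.9235) = -1.65 / 3.9887 = -0.4137
  r[B,B] = 1 (diagonal).

R is symmetric with unit diagonal. Assembling:

R = [[1, -0.4137],
 [-0.4137, 1]]


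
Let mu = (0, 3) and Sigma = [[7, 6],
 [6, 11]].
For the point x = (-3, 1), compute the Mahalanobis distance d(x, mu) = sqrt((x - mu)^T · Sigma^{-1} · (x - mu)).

Step 1 — centre the observation: (x - mu) = (-3, -2).

Step 2 — invert Sigma. det(Sigma) = 7·11 - (6)² = 41.
  Sigma^{-1} = (1/det) · [[d, -b], [-b, a]] = [[0.2683, -0.1463],
 [-0.1463, 0.1707]].

Step 3 — form the quadratic (x - mu)^T · Sigma^{-1} · (x - mu):
  Sigma^{-1} · (x - mu) = (-0.5122, 0.0976).
  (x - mu)^T · [Sigma^{-1} · (x - mu)] = (-3)·(-0.5122) + (-2)·(0.0976) = 1.3415.

Step 4 — take square root: d = √(1.3415) ≈ 1.1582.

d(x, mu) = √(1.3415) ≈ 1.1582


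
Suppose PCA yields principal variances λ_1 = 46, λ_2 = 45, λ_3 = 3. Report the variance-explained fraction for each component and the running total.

Step 1 — total variance = trace(Sigma) = Σ λ_i = 46 + 45 + 3 = 94.

Step 2 — fraction explained by component i = λ_i / Σ λ:
  PC1: 46/94 = 0.4894
  PC2: 45/94 = 0.4787
  PC3: 3/94 = 0.0319

Step 3 — cumulative fraction after k components = (λ_1 + ... + λ_k) / Σ λ:
  k = 1: 46/94 = 0.4894
  k = 2: (46 + 45)/94 = 91/94 = 0.9681
  k = 3: (46 + 45 + 3)/94 = 94/94 = 1

Summary (fraction, with percent):

explained: PC1 0.4894 (48.94%), PC2 0.4787 (47.87%), PC3 0.0319 (3.19%);  cumulative: 0.4894, 0.9681, 1


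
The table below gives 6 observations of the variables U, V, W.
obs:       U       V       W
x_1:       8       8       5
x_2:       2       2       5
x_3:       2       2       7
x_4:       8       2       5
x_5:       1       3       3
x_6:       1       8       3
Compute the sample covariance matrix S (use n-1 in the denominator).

Step 1 — column means:
  mean(U) = (8 + 2 + 2 + 8 + 1 + 1) / 6 = 22/6 = 3.6667
  mean(V) = (8 + 2 + 2 + 2 + 3 + 8) / 6 = 25/6 = 4.1667
  mean(W) = (5 + 5 + 7 + 5 + 3 + 3) / 6 = 28/6 = 4.6667

Step 2 — sample covariance S[i,j] = (1/(n-1)) · Σ_k (x_{k,i} - mean_i) · (x_{k,j} - mean_j), with n-1 = 5.
  S[U,U] = ((4.3333)·(4.3333) + (-1.6667)·(-1.6667) + (-1.6667)·(-1.6667) + (4.3333)·(4.3333) + (-2.6667)·(-2.6667) + (-2.6667)·(-2.6667)) / 5 = 57.3333/5 = 11.4667
  S[U,V] = ((4.3333)·(3.8333) + (-1.6667)·(-2.1667) + (-1.6667)·(-2.1667) + (4.3333)·(-2.1667) + (-2.6667)·(-1.1667) + (-2.6667)·(3.8333)) / 5 = 7.3333/5 = 1.4667
  S[U,W] = ((4.3333)·(0.3333) + (-1.6667)·(0.3333) + (-1.6667)·(2.3333) + (4.3333)·(0.3333) + (-2.6667)·(-1.6667) + (-2.6667)·(-1.6667)) / 5 = 7.3333/5 = 1.4667
  S[V,V] = ((3.8333)·(3.8333) + (-2.1667)·(-2.1667) + (-2.1667)·(-2.1667) + (-2.1667)·(-2.1667) + (-1.1667)·(-1.1667) + (3.8333)·(3.8333)) / 5 = 44.8333/5 = 8.9667
  S[V,W] = ((3.8333)·(0.3333) + (-2.1667)·(0.3333) + (-2.1667)·(2.3333) + (-2.1667)·(0.3333) + (-1.1667)·(-1.6667) + (3.8333)·(-1.6667)) / 5 = -9.6667/5 = -1.9333
  S[W,W] = ((0.3333)·(0.3333) + (0.3333)·(0.3333) + (2.3333)·(2.3333) + (0.3333)·(0.3333) + (-1.6667)·(-1.6667) + (-1.6667)·(-1.6667)) / 5 = 11.3333/5 = 2.2667

S is symmetric (S[j,i] = S[i,j]). Assembling:

S = [[11.4667, 1.4667, 1.4667],
 [1.4667, 8.9667, -1.9333],
 [1.4667, -1.9333, 2.2667]]


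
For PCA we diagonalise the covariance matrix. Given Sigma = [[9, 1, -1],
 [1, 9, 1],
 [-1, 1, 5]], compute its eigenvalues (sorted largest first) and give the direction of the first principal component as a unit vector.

Step 1 — characteristic polynomial p(λ) = det(λI - Sigma) = λ³ - tr·λ² + c_1·λ - det, where tr = trace, c_1 = sum of the principal 2×2 minors, det = det(Sigma):
  tr = 9 + 9 + 5 = 23,
  c_1 = (9·9 - (1)²) + (9·5 - (-1)²) + (9·5 - (1)²) = 80 + 44 + 44 = 168,
  det = 9·(9·5 - (1)²) - (1)·((1)·5 - (1)·(-1)) + (-1)·((1)·(1) - 9·(-1)) = 9·(44) - (1)·(6) + (-1)·(10) = 380.
  So p(λ) = λ³ - 23λ² + 168λ - 380.
Step 2 — look for an integer root (rational root theorem: any rational root is an integer divisor of 380). Testing λ = 10:
  p(10) = 1000 - 2300 + 1680 - 380 = 0  ✓
  Dividing out (λ - 10): p(λ) = (λ - 10)(λ² - 13λ + 38).
Step 3 — remaining eigenvalues from the quadratic λ² - 13λ + 38 = 0:
  Δ = 13² - 4·38 = 169 - 152 = 17,  λ = (13 ± √17)/2 = (13 ± 4.1231)/2 ≈ 8.5616 or 4.4384.
  Sorted: λ_1 = 10,  λ_2 = 8.5616,  λ_3 = 4.4384  (check: sum = 23 = tr ✓).

Step 4 — unit eigenvector for λ_1 = 10: v spans the null space of (Sigma - λ_1 I), whose rows are
  r_1 = (-1, 1, -1),  r_2 = (1, -1, 1),  r_3 = (-1, 1, -5).
  v is orthogonal to every row, so take v ∝ r_1 × r_3 = ((1)·(-5) - (-1)·(1), (-1)·(-1) - (-1)·(-5), (-1)·(1) - (1)·(-1)) = (-4, -4, 0).
  Rescale (divide by 4; multiply by -1 so the first nonzero entry is positive): u = (1, 1, 0).
  ||u|| = √((1)² + (1)² + (0)²) = √(2) ≈ 1.4142,  v_1 = u/||u|| ≈ (0.7071, 0.7071, 0) (||v_1|| = 1).

λ_1 = 10,  λ_2 = 8.5616,  λ_3 = 4.4384;  v_1 ≈ (0.7071, 0.7071, 0)


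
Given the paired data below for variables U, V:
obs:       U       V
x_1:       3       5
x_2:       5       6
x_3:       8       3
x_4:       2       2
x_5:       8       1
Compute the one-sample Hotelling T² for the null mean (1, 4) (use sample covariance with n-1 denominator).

Step 1 — sample mean vector:
  mean(U) = (3 + 5 + 8 + 2 + 8) / 5 = 26/5 = 5.2
  mean(V) = (5 + 6 + 3 + 2 + 1) / 5 = 17/5 = 3.4
  x̄ = (5.2, 3.4),  deviation x̄ - mu_0 = (5.2, 3.4) - (1, 4) = (4.2, -0.6).

Step 2 — sample covariance matrix, S[i,j] = (1/(n-1)) · Σ_k (x_{k,i} - mean_i) · (x_{k,j} - mean_j), divisor n-1 = 4:
  S[U,U] = ((-2.2)·(-2.2) + (-0.2)·(-0.2) + (2.8)·(2.8) + (-3.2)·(-3.2) + (2.8)·(2.8)) / 4 = 30.8/4 = 7.7
  S[U,V] = ((-2.2)·(1.6) + (-0.2)·(2.6) + (2.8)·(-0.4) + (-3.2)·(-1.4) + (2.8)·(-2.4)) / 4 = -7.4/4 = -1.85
  S[V,V] = ((1.6)·(1.6) + (2.6)·(2.6) + (-0.4)·(-0.4) + (-1.4)·(-1.4) + (-2.4)·(-2.4)) / 4 = 17.2/4 = 4.3
  S = [[7.7, -1.85],
 [-1.85, 4.3]].

Step 3 — invert S. det(S) = 7.7·4.3 - (-1.85)² = 29.6875.
  S^{-1} = (1/det) · [[d, -b], [-b, a]] = [[0.1448, 0.0623],
 [0.0623, 0.2594]].

Step 4 — quadratic form (x̄ - mu_0)^T · S^{-1} · (x̄ - mu_0):
  S^{-1} · (x̄ - mu_0) = (0.5709, 0.1061),
  (x̄ - mu_0)^T · [...] = (4.2)·(0.5709) + (-0.6)·(0.1061) = 2.3343.

Step 5 — scale by n: T² = 5 · 2.3343 = 11.6716.

T² ≈ 11.6716


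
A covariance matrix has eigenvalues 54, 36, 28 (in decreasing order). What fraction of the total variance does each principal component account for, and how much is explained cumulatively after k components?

Step 1 — total variance = trace(Sigma) = Σ λ_i = 54 + 36 + 28 = 118.

Step 2 — fraction explained by component i = λ_i / Σ λ:
  PC1: 54/118 = 0.4576
  PC2: 36/118 = 0.3051
  PC3: 28/118 = 0.2373

Step 3 — cumulative fraction after k components = (λ_1 + ... + λ_k) / Σ λ:
  k = 1: 54/118 = 0.4576
  k = 2: (54 + 36)/118 = 90/118 = 0.7627
  k = 3: (54 + 36 + 28)/118 = 118/118 = 1

Summary (fraction, with percent):

explained: PC1 0.4576 (45.76%), PC2 0.3051 (30.51%), PC3 0.2373 (23.73%);  cumulative: 0.4576, 0.7627, 1


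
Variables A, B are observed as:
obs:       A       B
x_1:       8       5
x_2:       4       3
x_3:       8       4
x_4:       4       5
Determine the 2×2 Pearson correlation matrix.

Step 1 — column means:
  mean(A) = (8 + 4 + 8 + 4) / 4 = 24/4 = 6
  mean(B) = (5 + 3 + 4 + 5) / 4 = 17/4 = 4.25

Step 2 — sample variances and covariances s[i,j] = (1/(n-1)) · Σ_k (x_{k,i} - mean_i) · (x_{k,j} - mean_j), with n-1 = 3:
  s[A,A] = ((2)·(2) + (-2)·(-2) + (2)·(2) + (-2)·(-2)) / 3 = 16/3 = 5.3333
  s[A,B] = ((2)·(0.75) + (-2)·(-1.25) + (2)·(-0.25) + (-2)·(0.75)) / 3 = 2/3 = 0.6667
  s[B,B] = ((0.75)·(0.75) + (-1.25)·(-1.25) + (-0.25)·(-0.25) + (0.75)·(0.75)) / 3 = 2.75/3 = 0.9167
  Sample standard deviations s_i = √(s[i,i]):
  s(A) = √(5.3333) = 2.3094
  s(B) = √(0.9167) = 0.9574

Step 3 — r_{ij} = s_{ij} / (s_i · s_j):
  r[A,A] = 1 (diagonal).
  r[A,B] = 0.6667 / (2.3094 · 0.9574) = 0.6667 / 2.2111 = 0.3015
  r[B,B] = 1 (diagonal).

R is symmetric with unit diagonal. Assembling:

R = [[1, 0.3015],
 [0.3015, 1]]


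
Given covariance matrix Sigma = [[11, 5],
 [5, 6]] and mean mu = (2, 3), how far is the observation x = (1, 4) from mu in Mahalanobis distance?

Step 1 — centre the observation: (x - mu) = (-1, 1).

Step 2 — invert Sigma. det(Sigma) = 11·6 - (5)² = 41.
  Sigma^{-1} = (1/det) · [[d, -b], [-b, a]] = [[0.1463, -0.122],
 [-0.122, 0.2683]].

Step 3 — form the quadratic (x - mu)^T · Sigma^{-1} · (x - mu):
  Sigma^{-1} · (x - mu) = (-0.2683, 0.3902).
  (x - mu)^T · [Sigma^{-1} · (x - mu)] = (-1)·(-0.2683) + (1)·(0.3902) = 0.6585.

Step 4 — take square root: d = √(0.6585) ≈ 0.8115.

d(x, mu) = √(0.6585) ≈ 0.8115


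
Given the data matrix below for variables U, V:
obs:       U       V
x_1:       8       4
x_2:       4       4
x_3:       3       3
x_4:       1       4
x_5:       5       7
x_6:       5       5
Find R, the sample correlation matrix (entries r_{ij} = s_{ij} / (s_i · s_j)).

Step 1 — column means:
  mean(U) = (8 + 4 + 3 + 1 + 5 + 5) / 6 = 26/6 = 4.3333
  mean(V) = (4 + 4 + 3 + 4 + 7 + 5) / 6 = 27/6 = 4.5

Step 2 — sample variances and covariances s[i,j] = (1/(n-1)) · Σ_k (x_{k,i} - mean_i) · (x_{k,j} - mean_j), with n-1 = 5:
  s[U,U] = ((3.6667)·(3.6667) + (-0.3333)·(-0.3333) + (-1.3333)·(-1.3333) + (-3.3333)·(-3.3333) + (0.6667)·(0.6667) + (0.6667)·(0.6667)) / 5 = 27.3333/5 = 5.4667
  s[U,V] = ((3.6667)·(-0.5) + (-0.3333)·(-0.5) + (-1.3333)·(-1.5) + (-3.3333)·(-0.5) + (0.6667)·(2.5) + (0.6667)·(0.5)) / 5 = 4/5 = 0.8
  s[V,V] = ((-0.5)·(-0.5) + (-0.5)·(-0.5) + (-1.5)·(-1.5) + (-0.5)·(-0.5) + (2.5)·(2.5) + (0.5)·(0.5)) / 5 = 9.5/5 = 1.9
  Sample standard deviations s_i = √(s[i,i]):
  s(U) = √(5.4667) = 2.3381
  s(V) = √(1.9) = 1.3784

Step 3 — r_{ij} = s_{ij} / (s_i · s_j):
  r[U,U] = 1 (diagonal).
  r[U,V] = 0.8 / (2.3381 · 1.3784) = 0.8 / 3.2228 = 0.2482
  r[V,V] = 1 (diagonal).

R is symmetric with unit diagonal. Assembling:

R = [[1, 0.2482],
 [0.2482, 1]]


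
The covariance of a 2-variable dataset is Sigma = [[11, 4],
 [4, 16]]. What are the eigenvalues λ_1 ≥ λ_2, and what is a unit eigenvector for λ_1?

Step 1 — characteristic polynomial of 2×2 Sigma:
  det(Sigma - λI) = λ² - trace · λ + det = 0.
  trace = 11 + 16 = 27, det = 11·16 - (4)² = 160.
Step 2 — discriminant:
  Δ = trace² - 4·det = 729 - 640 = 89.
Step 3 — eigenvalues:
  λ = (trace ± √Δ)/2 = (27 ± 9.434)/2,
  λ_1 = 18.217,  λ_2 = 8.783.

Step 4 — unit eigenvector for λ_1: solve (Sigma - λ_1 I)v = 0. First row:
  (11 - 18.217)·v_x + (4)·v_y = 0, i.e. (-7.217)·v_x + (4)·v_y = 0,
  so v ∝ (b, λ_1 - a) = (4, 7.217) = u.
  ||u|| = √((4)² + (7.217)²) = √(68.085) ≈ 8.2514,
  v_1 = u/||u|| ≈ (0.4848, 0.8746) (||v_1|| = 1).

λ_1 = 18.217,  λ_2 = 8.783;  v_1 ≈ (0.4848, 0.8746)


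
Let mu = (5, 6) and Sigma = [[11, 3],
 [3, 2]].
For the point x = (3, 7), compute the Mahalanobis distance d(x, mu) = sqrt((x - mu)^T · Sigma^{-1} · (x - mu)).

Step 1 — centre the observation: (x - mu) = (-2, 1).

Step 2 — invert Sigma. det(Sigma) = 11·2 - (3)² = 13.
  Sigma^{-1} = (1/det) · [[d, -b], [-b, a]] = [[0.1538, -0.2308],
 [-0.2308, 0.8462]].

Step 3 — form the quadratic (x - mu)^T · Sigma^{-1} · (x - mu):
  Sigma^{-1} · (x - mu) = (-0.5385, 1.3077).
  (x - mu)^T · [Sigma^{-1} · (x - mu)] = (-2)·(-0.5385) + (1)·(1.3077) = 2.3846.

Step 4 — take square root: d = √(2.3846) ≈ 1.5442.

d(x, mu) = √(2.3846) ≈ 1.5442


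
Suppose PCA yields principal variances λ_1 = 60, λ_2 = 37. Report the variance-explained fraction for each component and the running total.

Step 1 — total variance = trace(Sigma) = Σ λ_i = 60 + 37 = 97.

Step 2 — fraction explained by component i = λ_i / Σ λ:
  PC1: 60/97 = 0.6186
  PC2: 37/97 = 0.3814

Step 3 — cumulative fraction after k components = (λ_1 + ... + λ_k) / Σ λ:
  k = 1: 60/97 = 0.6186
  k = 2: (60 + 37)/97 = 97/97 = 1

Summary (fraction, with percent):

explained: PC1 0.6186 (61.86%), PC2 0.3814 (38.14%);  cumulative: 0.6186, 1


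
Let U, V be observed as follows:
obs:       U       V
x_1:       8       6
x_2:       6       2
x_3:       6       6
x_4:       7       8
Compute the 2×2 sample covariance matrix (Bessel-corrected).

Step 1 — column means:
  mean(U) = (8 + 6 + 6 + 7) / 4 = 27/4 = 6.75
  mean(V) = (6 + 2 + 6 + 8) / 4 = 22/4 = 5.5

Step 2 — sample covariance S[i,j] = (1/(n-1)) · Σ_k (x_{k,i} - mean_i) · (x_{k,j} - mean_j), with n-1 = 3.
  S[U,U] = ((1.25)·(1.25) + (-0.75)·(-0.75) + (-0.75)·(-0.75) + (0.25)·(0.25)) / 3 = 2.75/3 = 0.9167
  S[U,V] = ((1.25)·(0.5) + (-0.75)·(-3.5) + (-0.75)·(0.5) + (0.25)·(2.5)) / 3 = 3.5/3 = 1.1667
  S[V,V] = ((0.5)·(0.5) + (-3.5)·(-3.5) + (0.5)·(0.5) + (2.5)·(2.5)) / 3 = 19/3 = 6.3333

S is symmetric (S[j,i] = S[i,j]). Assembling:

S = [[0.9167, 1.1667],
 [1.1667, 6.3333]]


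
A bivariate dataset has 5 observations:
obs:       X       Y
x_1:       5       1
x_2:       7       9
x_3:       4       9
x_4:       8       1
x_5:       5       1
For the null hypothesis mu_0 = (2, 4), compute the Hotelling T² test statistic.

Step 1 — sample mean vector:
  mean(X) = (5 + 7 + 4 + 8 + 5) / 5 = 29/5 = 5.8
  mean(Y) = (1 + 9 + 9 + 1 + 1) / 5 = 21/5 = 4.2
  x̄ = (5.8, 4.2),  deviation x̄ - mu_0 = (5.8, 4.2) - (2, 4) = (3.8, 0.2).

Step 2 — sample covariance matrix, S[i,j] = (1/(n-1)) · Σ_k (x_{k,i} - mean_i) · (x_{k,j} - mean_j), divisor n-1 = 4:
  S[X,X] = ((-0.8)·(-0.8) + (1.2)·(1.2) + (-1.8)·(-1.8) + (2.2)·(2.2) + (-0.8)·(-0.8)) / 4 = 10.8/4 = 2.7
  S[X,Y] = ((-0.8)·(-3.2) + (1.2)·(4.8) + (-1.8)·(4.8) + (2.2)·(-3.2) + (-0.8)·(-3.2)) / 4 = -4.8/4 = -1.2
  S[Y,Y] = ((-3.2)·(-3.2) + (4.8)·(4.8) + (4.8)·(4.8) + (-3.2)·(-3.2) + (-3.2)·(-3.2)) / 4 = 76.8/4 = 19.2
  S = [[2.7, -1.2],
 [-1.2, 19.2]].

Step 3 — invert S. det(S) = 2.7·19.2 - (-1.2)² = 50.4.
  S^{-1} = (1/det) · [[d, -b], [-b, a]] = [[0.381, 0.0238],
 [0.0238, 0.0536]].

Step 4 — quadratic form (x̄ - mu_0)^T · S^{-1} · (x̄ - mu_0):
  S^{-1} · (x̄ - mu_0) = (1.4524, 0.1012),
  (x̄ - mu_0)^T · [...] = (3.8)·(1.4524) + (0.2)·(0.1012) = 5.5393.

Step 5 — scale by n: T² = 5 · 5.5393 = 27.6964.

T² ≈ 27.6964


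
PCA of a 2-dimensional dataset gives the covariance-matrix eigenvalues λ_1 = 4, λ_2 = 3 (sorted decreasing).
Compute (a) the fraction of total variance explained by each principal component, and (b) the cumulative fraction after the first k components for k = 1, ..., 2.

Step 1 — total variance = trace(Sigma) = Σ λ_i = 4 + 3 = 7.

Step 2 — fraction explained by component i = λ_i / Σ λ:
  PC1: 4/7 = 0.5714
  PC2: 3/7 = 0.4286

Step 3 — cumulative fraction after k components = (λ_1 + ... + λ_k) / Σ λ:
  k = 1: 4/7 = 0.5714
  k = 2: (4 + 3)/7 = 7/7 = 1

Summary (fraction, with percent):

explained: PC1 0.5714 (57.14%), PC2 0.4286 (42.86%);  cumulative: 0.5714, 1


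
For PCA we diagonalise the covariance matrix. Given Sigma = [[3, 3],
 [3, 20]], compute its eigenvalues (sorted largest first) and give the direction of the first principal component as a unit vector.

Step 1 — characteristic polynomial of 2×2 Sigma:
  det(Sigma - λI) = λ² - trace · λ + det = 0.
  trace = 3 + 20 = 23, det = 3·20 - (3)² = 51.
Step 2 — discriminant:
  Δ = trace² - 4·det = 529 - 204 = 325.
Step 3 — eigenvalues:
  λ = (trace ± √Δ)/2 = (23 ± 18.0278)/2,
  λ_1 = 20.5139,  λ_2 = 2.4861.

Step 4 — unit eigenvector for λ_1: solve (Sigma - λ_1 I)v = 0. First row:
  (3 - 20.5139)·v_x + (3)·v_y = 0, i.e. (-17.5139)·v_x + (3)·v_y = 0,
  so v ∝ (b, λ_1 - a) = (3, 17.5139) = u.
  ||u|| = √((3)² + (17.5139)²) = √(315.7359) ≈ 17.769,
  v_1 = u/||u|| ≈ (0.1688, 0.9856) (||v_1|| = 1).

λ_1 = 20.5139,  λ_2 = 2.4861;  v_1 ≈ (0.1688, 0.9856)


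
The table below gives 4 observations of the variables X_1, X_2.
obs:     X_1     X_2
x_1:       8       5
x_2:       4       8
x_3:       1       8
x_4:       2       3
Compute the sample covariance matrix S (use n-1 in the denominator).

Step 1 — column means:
  mean(X_1) = (8 + 4 + 1 + 2) / 4 = 15/4 = 3.75
  mean(X_2) = (5 + 8 + 8 + 3) / 4 = 24/4 = 6

Step 2 — sample covariance S[i,j] = (1/(n-1)) · Σ_k (x_{k,i} - mean_i) · (x_{k,j} - mean_j), with n-1 = 3.
  S[X_1,X_1] = ((4.25)·(4.25) + (0.25)·(0.25) + (-2.75)·(-2.75) + (-1.75)·(-1.75)) / 3 = 28.75/3 = 9.5833
  S[X_1,X_2] = ((4.25)·(-1) + (0.25)·(2) + (-2.75)·(2) + (-1.75)·(-3)) / 3 = -4/3 = -1.3333
  S[X_2,X_2] = ((-1)·(-1) + (2)·(2) + (2)·(2) + (-3)·(-3)) / 3 = 18/3 = 6

S is symmetric (S[j,i] = S[i,j]). Assembling:

S = [[9.5833, -1.3333],
 [-1.3333, 6]]


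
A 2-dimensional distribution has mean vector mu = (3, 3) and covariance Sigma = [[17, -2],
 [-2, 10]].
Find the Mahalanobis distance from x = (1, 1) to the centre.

Step 1 — centre the observation: (x - mu) = (-2, -2).

Step 2 — invert Sigma. det(Sigma) = 17·10 - (-2)² = 166.
  Sigma^{-1} = (1/det) · [[d, -b], [-b, a]] = [[0.0602, 0.012],
 [0.012, 0.1024]].

Step 3 — form the quadratic (x - mu)^T · Sigma^{-1} · (x - mu):
  Sigma^{-1} · (x - mu) = (-0.1446, -0.2289).
  (x - mu)^T · [Sigma^{-1} · (x - mu)] = (-2)·(-0.1446) + (-2)·(-0.2289) = 0.747.

Step 4 — take square root: d = √(0.747) ≈ 0.8643.

d(x, mu) = √(0.747) ≈ 0.8643


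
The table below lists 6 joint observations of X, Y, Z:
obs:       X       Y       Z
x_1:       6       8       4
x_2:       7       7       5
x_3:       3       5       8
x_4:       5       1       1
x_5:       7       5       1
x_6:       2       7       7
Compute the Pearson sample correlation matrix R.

Step 1 — column means:
  mean(X) = (6 + 7 + 3 + 5 + 7 + 2) / 6 = 30/6 = 5
  mean(Y) = (8 + 7 + 5 + 1 + 5 + 7) / 6 = 33/6 = 5.5
  mean(Z) = (4 + 5 + 8 + 1 + 1 + 7) / 6 = 26/6 = 4.3333

Step 2 — sample variances and covariances s[i,j] = (1/(n-1)) · Σ_k (x_{k,i} - mean_i) · (x_{k,j} - mean_j), with n-1 = 5:
  s[X,X] = ((1)·(1) + (2)·(2) + (-2)·(-2) + (0)·(0) + (2)·(2) + (-3)·(-3)) / 5 = 22/5 = 4.4
  s[X,Y] = ((1)·(2.5) + (2)·(1.5) + (-2)·(-0.5) + (0)·(-4.5) + (2)·(-0.5) + (-3)·(1.5)) / 5 = 1/5 = 0.2
  s[X,Z] = ((1)·(-0.3333) + (2)·(0.6667) + (-2)·(3.6667) + (0)·(-3.3333) + (2)·(-3.3333) + (-3)·(2.6667)) / 5 = -21/5 = -4.2
  s[Y,Y] = ((2.5)·(2.5) + (1.5)·(1.5) + (-0.5)·(-0.5) + (-4.5)·(-4.5) + (-0.5)·(-0.5) + (1.5)·(1.5)) / 5 = 31.5/5 = 6.3
  s[Y,Z] = ((2.5)·(-0.3333) + (1.5)·(0.6667) + (-0.5)·(3.6667) + (-4.5)·(-3.3333) + (-0.5)·(-3.3333) + (1.5)·(2.6667)) / 5 = 19/5 = 3.8
  s[Z,Z] = ((-0.3333)·(-0.3333) + (0.6667)·(0.6667) + (3.6667)·(3.6667) + (-3.3333)·(-3.3333) + (-3.3333)·(-3.3333) + (2.6667)·(2.6667)) / 5 = 43.3333/5 = 8.6667
  Sample standard deviations s_i = √(s[i,i]):
  s(X) = √(4.4) = 2.0976
  s(Y) = √(6.3) = 2.51
  s(Z) = √(8.6667) = 2.9439

Step 3 — r_{ij} = s_{ij} / (s_i · s_j):
  r[X,X] = 1 (diagonal).
  r[X,Y] = 0.2 / (2.0976 · 2.51) = 0.2 / 5.265 = 0.038
  r[X,Z] = -4.2 / (2.0976 · 2.9439) = -4.2 / 6.1752 = -0.6801
  r[Y,Y] = 1 (diagonal).
  r[Y,Z] = 3.8 / (2.51 · 2.9439) = 3.8 / 7.3892 = 0.5143
  r[Z,Z] = 1 (diagonal).

R is symmetric with unit diagonal. Assembling:

R = [[1, 0.038, -0.6801],
 [0.038, 1, 0.5143],
 [-0.6801, 0.5143, 1]]


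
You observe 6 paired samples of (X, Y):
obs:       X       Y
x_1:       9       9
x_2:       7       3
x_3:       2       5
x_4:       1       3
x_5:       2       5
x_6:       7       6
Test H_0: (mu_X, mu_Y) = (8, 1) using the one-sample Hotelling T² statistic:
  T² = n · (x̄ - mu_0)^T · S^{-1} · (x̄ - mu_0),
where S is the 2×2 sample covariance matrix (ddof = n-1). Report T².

Step 1 — sample mean vector:
  mean(X) = (9 + 7 + 2 + 1 + 2 + 7) / 6 = 28/6 = 4.6667
  mean(Y) = (9 + 3 + 5 + 3 + 5 + 6) / 6 = 31/6 = 5.1667
  x̄ = (4.6667, 5.1667),  deviation x̄ - mu_0 = (4.6667, 5.1667) - (8, 1) = (-3.3333, 4.1667).

Step 2 — sample covariance matrix, S[i,j] = (1/(n-1)) · Σ_k (x_{k,i} - mean_i) · (x_{k,j} - mean_j), divisor n-1 = 5:
  S[X,X] = ((4.3333)·(4.3333) + (2.3333)·(2.3333) + (-2.6667)·(-2.6667) + (-3.6667)·(-3.6667) + (-2.6667)·(-2.6667) + (2.3333)·(2.3333)) / 5 = 57.3333/5 = 11.4667
  S[X,Y] = ((4.3333)·(3.8333) + (2.3333)·(-2.1667) + (-2.6667)·(-0.1667) + (-3.6667)·(-2.1667) + (-2.6667)·(-0.1667) + (2.3333)·(0.8333)) / 5 = 22.3333/5 = 4.4667
  S[Y,Y] = ((3.8333)·(3.8333) + (-2.1667)·(-2.1667) + (-0.1667)·(-0.1667) + (-2.1667)·(-2.1667) + (-0.1667)·(-0.1667) + (0.8333)·(0.8333)) / 5 = 24.8333/5 = 4.9667
  S = [[11.4667, 4.4667],
 [4.4667, 4.9667]].

Step 3 — invert S. det(S) = 11.4667·4.9667 - (4.4667)² = 37.
  S^{-1} = (1/det) · [[d, -b], [-b, a]] = [[0.1342, -0.1207],
 [-0.1207, 0.3099]].

Step 4 — quadratic form (x̄ - mu_0)^T · S^{-1} · (x̄ - mu_0):
  S^{-1} · (x̄ - mu_0) = (-0.9505, 1.6937),
  (x̄ - mu_0)^T · [...] = (-3.3333)·(-0.9505) + (4.1667)·(1.6937) = 10.2252.

Step 5 — scale by n: T² = 6 · 10.2252 = 61.3514.

T² ≈ 61.3514
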